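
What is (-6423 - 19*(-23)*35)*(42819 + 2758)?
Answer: 404359144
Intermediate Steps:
(-6423 - 19*(-23)*35)*(42819 + 2758) = (-6423 + 437*35)*45577 = (-6423 + 15295)*45577 = 8872*45577 = 404359144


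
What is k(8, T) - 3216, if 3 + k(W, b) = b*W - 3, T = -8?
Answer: -3286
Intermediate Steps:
k(W, b) = -6 + W*b (k(W, b) = -3 + (b*W - 3) = -3 + (W*b - 3) = -3 + (-3 + W*b) = -6 + W*b)
k(8, T) - 3216 = (-6 + 8*(-8)) - 3216 = (-6 - 64) - 3216 = -70 - 3216 = -3286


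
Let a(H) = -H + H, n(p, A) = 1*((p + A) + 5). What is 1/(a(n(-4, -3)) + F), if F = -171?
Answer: -1/171 ≈ -0.0058480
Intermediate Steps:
n(p, A) = 5 + A + p (n(p, A) = 1*((A + p) + 5) = 1*(5 + A + p) = 5 + A + p)
a(H) = 0
1/(a(n(-4, -3)) + F) = 1/(0 - 171) = 1/(-171) = -1/171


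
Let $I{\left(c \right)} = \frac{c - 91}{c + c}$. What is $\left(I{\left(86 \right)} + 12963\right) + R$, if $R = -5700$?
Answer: $\frac{1249231}{172} \approx 7263.0$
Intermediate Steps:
$I{\left(c \right)} = \frac{-91 + c}{2 c}$
$\left(I{\left(86 \right)} + 12963\right) + R = \left(\frac{-91 + 86}{2 \cdot 86} + 12963\right) - 5700 = \left(\frac{1}{2} \cdot \frac{1}{86} \left(-5\right) + 12963\right) - 5700 = \left(- \frac{5}{172} + 12963\right) - 5700 = \frac{2229631}{172} - 5700 = \frac{1249231}{172}$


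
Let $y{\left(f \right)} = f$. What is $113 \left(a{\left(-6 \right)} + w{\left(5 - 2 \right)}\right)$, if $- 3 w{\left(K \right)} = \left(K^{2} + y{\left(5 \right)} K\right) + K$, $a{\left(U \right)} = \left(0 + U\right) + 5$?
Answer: $-1130$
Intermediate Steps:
$a{\left(U \right)} = 5 + U$ ($a{\left(U \right)} = U + 5 = 5 + U$)
$w{\left(K \right)} = - 2 K - \frac{K^{2}}{3}$ ($w{\left(K \right)} = - \frac{\left(K^{2} + 5 K\right) + K}{3} = - \frac{K^{2} + 6 K}{3} = - 2 K - \frac{K^{2}}{3}$)
$113 \left(a{\left(-6 \right)} + w{\left(5 - 2 \right)}\right) = 113 \left(\left(5 - 6\right) - \frac{\left(5 - 2\right) \left(6 + \left(5 - 2\right)\right)}{3}\right) = 113 \left(-1 - \frac{\left(5 - 2\right) \left(6 + \left(5 - 2\right)\right)}{3}\right) = 113 \left(-1 - 1 \left(6 + 3\right)\right) = 113 \left(-1 - 1 \cdot 9\right) = 113 \left(-1 - 9\right) = 113 \left(-10\right) = -1130$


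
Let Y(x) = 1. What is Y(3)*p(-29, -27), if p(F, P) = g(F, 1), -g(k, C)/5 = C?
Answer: -5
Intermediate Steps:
g(k, C) = -5*C
p(F, P) = -5 (p(F, P) = -5*1 = -5)
Y(3)*p(-29, -27) = 1*(-5) = -5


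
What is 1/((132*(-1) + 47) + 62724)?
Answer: 1/62639 ≈ 1.5964e-5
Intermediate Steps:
1/((132*(-1) + 47) + 62724) = 1/((-132 + 47) + 62724) = 1/(-85 + 62724) = 1/62639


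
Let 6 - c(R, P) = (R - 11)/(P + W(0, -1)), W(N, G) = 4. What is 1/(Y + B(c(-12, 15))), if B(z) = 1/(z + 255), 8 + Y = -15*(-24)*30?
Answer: 4982/53765763 ≈ 9.2661e-5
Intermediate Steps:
Y = 10792 (Y = -8 - 15*(-24)*30 = -8 + 360*30 = -8 + 10800 = 10792)
c(R, P) = 6 - (-11 + R)/(4 + P) (c(R, P) = 6 - (R - 11)/(P + 4) = 6 - (-11 + R)/(4 + P))
B(z) = 1/(255 + z)
1/(Y + B(c(-12, 15))) = 1/(10792 + 1/(255 + (35 - 1*(-12) + 6*15)/(4 + 15))) = 1/(10792 + 1/(255 + (35 + 12 + 90)/19)) = 1/(10792 + 1/(255 + (1/19)*137)) = 1/(10792 + 1/(255 + 137/19)) = 1/(10792 + 1/(4982/19)) = 1/(10792 + 19/4982) = 1/(53765763/4982) = 4982/53765763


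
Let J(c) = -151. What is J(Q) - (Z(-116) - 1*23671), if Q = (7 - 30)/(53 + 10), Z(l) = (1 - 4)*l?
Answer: 23172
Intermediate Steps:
Z(l) = -3*l
Q = -23/63 ≈ -0.36508
J(Q) - (Z(-116) - 1*23671) = -151 - (-3*(-116) - 1*23671) = -151 - (348 - 23671) = -151 - 1*(-23323) = -151 + 23323 = 23172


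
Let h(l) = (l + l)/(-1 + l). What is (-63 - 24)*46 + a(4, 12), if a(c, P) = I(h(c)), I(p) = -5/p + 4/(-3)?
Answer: -96125/24 ≈ -4005.2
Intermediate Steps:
h(l) = 2*l/(-1 + l) (h(l) = (2*l)/(-1 + l) = 2*l/(-1 + l))
I(p) = -4/3 - 5/p (I(p) = -5/p + 4*(-⅓) = -5/p - 4/3 = -4/3 - 5/p)
a(c, P) = -4/3 - 5*(-1 + c)/(2*c)
(-63 - 24)*46 + a(4, 12) = (-63 - 24)*46 + (⅙)*(15 - 23*4)/4 = -87*46 + (⅙)*(¼)*(15 - 92) = -4002 + (⅙)*(¼)*(-77) = -4002 - 77/24 = -96125/24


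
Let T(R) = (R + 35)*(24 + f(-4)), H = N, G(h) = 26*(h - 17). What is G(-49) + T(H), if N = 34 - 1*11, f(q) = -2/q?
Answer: -295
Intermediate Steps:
G(h) = -442 + 26*h (G(h) = 26*(-17 + h) = -442 + 26*h)
N = 23 (N = 34 - 11 = 23)
H = 23
T(R) = 1715/2 + 49*R/2 (T(R) = (R + 35)*(24 - 2/(-4)) = (35 + R)*(24 - 2*(-¼)) = (35 + R)*(24 + ½) = (35 + R)*(49/2) = 1715/2 + 49*R/2)
G(-49) + T(H) = (-442 + 26*(-49)) + (1715/2 + (49/2)*23) = (-442 - 1274) + (1715/2 + 1127/2) = -1716 + 1421 = -295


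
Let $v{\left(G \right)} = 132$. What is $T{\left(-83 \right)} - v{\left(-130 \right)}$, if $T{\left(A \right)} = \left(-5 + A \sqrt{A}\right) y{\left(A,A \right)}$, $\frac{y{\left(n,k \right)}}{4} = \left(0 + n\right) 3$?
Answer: $4848 + 82668 i \sqrt{83} \approx 4848.0 + 7.5314 \cdot 10^{5} i$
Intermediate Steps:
$y{\left(n,k \right)} = 12 n$ ($y{\left(n,k \right)} = 4 \left(0 + n\right) 3 = 4 n 3 = 4 \cdot 3 n = 12 n$)
$T{\left(A \right)} = 12 A \left(-5 + A^{\frac{3}{2}}\right)$ ($T{\left(A \right)} = \left(-5 + A \sqrt{A}\right) 12 A = \left(-5 + A^{\frac{3}{2}}\right) 12 A = 12 A \left(-5 + A^{\frac{3}{2}}\right)$)
$T{\left(-83 \right)} - v{\left(-130 \right)} = 12 \left(-83\right) \left(-5 + \left(-83\right)^{\frac{3}{2}}\right) - 132 = 12 \left(-83\right) \left(-5 - 83 i \sqrt{83}\right) - 132 = \left(4980 + 82668 i \sqrt{83}\right) - 132 = 4848 + 82668 i \sqrt{83}$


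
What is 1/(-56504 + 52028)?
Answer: -1/4476 ≈ -0.00022341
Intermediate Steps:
1/(-56504 + 52028) = 1/(-4476) = -1/4476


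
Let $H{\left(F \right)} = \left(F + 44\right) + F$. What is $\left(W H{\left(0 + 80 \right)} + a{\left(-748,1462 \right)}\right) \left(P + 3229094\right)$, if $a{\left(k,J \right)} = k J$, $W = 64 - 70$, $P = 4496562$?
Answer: $-8458048188800$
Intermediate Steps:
$W = -6$ ($W = 64 - 70 = -6$)
$a{\left(k,J \right)} = J k$
$H{\left(F \right)} = 44 + 2 F$ ($H{\left(F \right)} = \left(44 + F\right) + F = 44 + 2 F$)
$\left(W H{\left(0 + 80 \right)} + a{\left(-748,1462 \right)}\right) \left(P + 3229094\right) = \left(- 6 \left(44 + 2 \left(0 + 80\right)\right) + 1462 \left(-748\right)\right) \left(4496562 + 3229094\right) = \left(- 6 \left(44 + 2 \cdot 80\right) - 1093576\right) 7725656 = \left(- 6 \left(44 + 160\right) - 1093576\right) 7725656 = \left(\left(-6\right) 204 - 1093576\right) 7725656 = \left(-1224 - 1093576\right) 7725656 = \left(-1094800\right) 7725656 = -8458048188800$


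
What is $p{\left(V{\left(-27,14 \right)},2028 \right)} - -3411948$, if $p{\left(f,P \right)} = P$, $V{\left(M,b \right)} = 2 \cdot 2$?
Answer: $3413976$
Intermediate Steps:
$V{\left(M,b \right)} = 4$
$p{\left(V{\left(-27,14 \right)},2028 \right)} - -3411948 = 2028 - -3411948 = 2028 + 3411948 = 3413976$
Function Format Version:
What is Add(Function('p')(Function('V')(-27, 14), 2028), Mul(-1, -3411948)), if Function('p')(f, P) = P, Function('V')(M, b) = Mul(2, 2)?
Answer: 3413976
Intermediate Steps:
Function('V')(M, b) = 4
Add(Function('p')(Function('V')(-27, 14), 2028), Mul(-1, -3411948)) = Add(2028, Mul(-1, -3411948)) = Add(2028, 3411948) = 3413976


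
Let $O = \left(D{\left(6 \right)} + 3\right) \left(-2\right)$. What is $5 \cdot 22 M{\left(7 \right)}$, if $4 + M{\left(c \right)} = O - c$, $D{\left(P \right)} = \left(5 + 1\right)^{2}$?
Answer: $-9790$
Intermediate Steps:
$D{\left(P \right)} = 36$ ($D{\left(P \right)} = 6^{2} = 36$)
$O = -78$ ($O = \left(36 + 3\right) \left(-2\right) = 39 \left(-2\right) = -78$)
$M{\left(c \right)} = -82 - c$ ($M{\left(c \right)} = -4 - \left(78 + c\right) = -82 - c$)
$5 \cdot 22 M{\left(7 \right)} = 5 \cdot 22 \left(-82 - 7\right) = 110 \left(-82 - 7\right) = 110 \left(-89\right) = -9790$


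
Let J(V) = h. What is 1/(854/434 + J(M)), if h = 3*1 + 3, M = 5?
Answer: 31/247 ≈ 0.12551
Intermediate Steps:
h = 6 (h = 3 + 3 = 6)
J(V) = 6
1/(854/434 + J(M)) = 1/(854/434 + 6) = 1/(854*(1/434) + 6) = 1/(61/31 + 6) = 1/(247/31) = 31/247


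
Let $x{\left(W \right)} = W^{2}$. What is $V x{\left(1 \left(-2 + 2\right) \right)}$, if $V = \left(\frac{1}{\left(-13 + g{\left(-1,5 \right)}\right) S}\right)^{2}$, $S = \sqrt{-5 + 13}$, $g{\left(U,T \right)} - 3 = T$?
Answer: $0$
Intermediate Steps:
$g{\left(U,T \right)} = 3 + T$
$S = 2 \sqrt{2}$ ($S = \sqrt{8} = 2 \sqrt{2} \approx 2.8284$)
$V = \frac{1}{200}$ ($V = \left(\frac{1}{\left(-13 + \left(3 + 5\right)\right) 2 \sqrt{2}}\right)^{2} = \left(\frac{\frac{1}{4} \sqrt{2}}{-13 + 8}\right)^{2} = \left(\frac{\frac{1}{4} \sqrt{2}}{-5}\right)^{2} = \left(- \frac{\frac{1}{4} \sqrt{2}}{5}\right)^{2} = \left(- \frac{\sqrt{2}}{20}\right)^{2} = \frac{1}{200} \approx 0.005$)
$V x{\left(1 \left(-2 + 2\right) \right)} = \frac{\left(1 \left(-2 + 2\right)\right)^{2}}{200} = \frac{\left(1 \cdot 0\right)^{2}}{200} = \frac{0^{2}}{200} = \frac{1}{200} \cdot 0 = 0$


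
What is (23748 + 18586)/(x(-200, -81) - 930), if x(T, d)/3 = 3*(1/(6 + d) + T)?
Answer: -1058350/68253 ≈ -15.506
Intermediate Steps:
x(T, d) = 9*T + 9/(6 + d) (x(T, d) = 3*(3*(1/(6 + d) + T)) = 3*(3*(T + 1/(6 + d))) = 3*(3*T + 3/(6 + d)) = 9*T + 9/(6 + d))
(23748 + 18586)/(x(-200, -81) - 930) = (23748 + 18586)/(9*(1 + 6*(-200) - 200*(-81))/(6 - 81) - 930) = 42334/(9*(1 - 1200 + 16200)/(-75) - 930) = 42334/(9*(-1/75)*15001 - 930) = 42334/(-45003/25 - 930) = 42334/(-68253/25) = 42334*(-25/68253) = -1058350/68253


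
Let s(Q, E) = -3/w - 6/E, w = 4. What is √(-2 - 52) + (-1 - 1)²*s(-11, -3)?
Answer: 5 + 3*I*√6 ≈ 5.0 + 7.3485*I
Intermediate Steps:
s(Q, E) = -¾ - 6/E (s(Q, E) = -3/4 - 6/E = -3*¼ - 6/E = -¾ - 6/E)
√(-2 - 52) + (-1 - 1)²*s(-11, -3) = √(-2 - 52) + (-1 - 1)²*(-¾ - 6/(-3)) = √(-54) + (-2)²*(-¾ - 6*(-⅓)) = 3*I*√6 + 4*(-¾ + 2) = 3*I*√6 + 4*(5/4) = 3*I*√6 + 5 = 5 + 3*I*√6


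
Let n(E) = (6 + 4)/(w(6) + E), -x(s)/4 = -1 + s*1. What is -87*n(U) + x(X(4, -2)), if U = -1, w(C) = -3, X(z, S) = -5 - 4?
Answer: 515/2 ≈ 257.50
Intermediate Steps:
X(z, S) = -9
x(s) = 4 - 4*s (x(s) = -4*(-1 + s*1) = -4*(-1 + s) = 4 - 4*s)
n(E) = 10/(-3 + E) (n(E) = (6 + 4)/(-3 + E) = 10/(-3 + E))
-87*n(U) + x(X(4, -2)) = -870/(-3 - 1) + (4 - 4*(-9)) = -870/(-4) + (4 + 36) = -870*(-1)/4 + 40 = -87*(-5/2) + 40 = 435/2 + 40 = 515/2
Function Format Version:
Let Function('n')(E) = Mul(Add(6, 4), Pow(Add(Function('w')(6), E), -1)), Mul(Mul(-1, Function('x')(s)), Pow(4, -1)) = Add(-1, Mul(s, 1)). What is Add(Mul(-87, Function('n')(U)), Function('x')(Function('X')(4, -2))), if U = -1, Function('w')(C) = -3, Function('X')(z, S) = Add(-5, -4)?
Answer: Rational(515, 2) ≈ 257.50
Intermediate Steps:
Function('X')(z, S) = -9
Function('x')(s) = Add(4, Mul(-4, s)) (Function('x')(s) = Mul(-4, Add(-1, Mul(s, 1))) = Mul(-4, Add(-1, s)) = Add(4, Mul(-4, s)))
Function('n')(E) = Mul(10, Pow(Add(-3, E), -1)) (Function('n')(E) = Mul(Add(6, 4), Pow(Add(-3, E), -1)) = Mul(10, Pow(Add(-3, E), -1)))
Add(Mul(-87, Function('n')(U)), Function('x')(Function('X')(4, -2))) = Add(Mul(-87, Mul(10, Pow(Add(-3, -1), -1))), Add(4, Mul(-4, -9))) = Add(Mul(-87, Mul(10, Pow(-4, -1))), Add(4, 36)) = Add(Mul(-87, Mul(10, Rational(-1, 4))), 40) = Add(Mul(-87, Rational(-5, 2)), 40) = Add(Rational(435, 2), 40) = Rational(515, 2)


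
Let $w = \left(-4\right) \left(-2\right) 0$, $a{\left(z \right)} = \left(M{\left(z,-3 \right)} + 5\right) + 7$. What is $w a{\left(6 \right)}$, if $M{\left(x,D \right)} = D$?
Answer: $0$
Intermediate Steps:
$a{\left(z \right)} = 9$ ($a{\left(z \right)} = \left(-3 + 5\right) + 7 = 2 + 7 = 9$)
$w = 0$ ($w = 8 \cdot 0 = 0$)
$w a{\left(6 \right)} = 0 \cdot 9 = 0$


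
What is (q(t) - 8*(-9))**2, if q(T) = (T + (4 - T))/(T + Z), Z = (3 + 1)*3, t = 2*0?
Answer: 47089/9 ≈ 5232.1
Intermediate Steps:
t = 0
Z = 12 (Z = 4*3 = 12)
q(T) = 4/(12 + T) (q(T) = (T + (4 - T))/(T + 12) = 4/(12 + T))
(q(t) - 8*(-9))**2 = (4/(12 + 0) - 8*(-9))**2 = (4/12 + 72)**2 = (4*(1/12) + 72)**2 = (1/3 + 72)**2 = (217/3)**2 = 47089/9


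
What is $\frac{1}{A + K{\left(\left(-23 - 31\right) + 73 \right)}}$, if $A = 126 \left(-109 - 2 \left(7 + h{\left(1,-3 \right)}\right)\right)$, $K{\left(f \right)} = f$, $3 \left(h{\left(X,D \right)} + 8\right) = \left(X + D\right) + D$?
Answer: $- \frac{1}{13043} \approx -7.667 \cdot 10^{-5}$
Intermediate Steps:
$h{\left(X,D \right)} = -8 + \frac{X}{3} + \frac{2 D}{3}$ ($h{\left(X,D \right)} = -8 + \frac{\left(X + D\right) + D}{3} = -8 + \frac{\left(D + X\right) + D}{3} = -8 + \frac{X + 2 D}{3} = -8 + \left(\frac{X}{3} + \frac{2 D}{3}\right) = -8 + \frac{X}{3} + \frac{2 D}{3}$)
$A = -13062$ ($A = 126 \left(-109 - 2 \left(7 + \left(-8 + \frac{1}{3} \cdot 1 + \frac{2}{3} \left(-3\right)\right)\right)\right) = 126 \left(-109 - 2 \left(7 - \frac{29}{3}\right)\right) = 126 \left(-109 - - \frac{16}{3}\right) = 126 \left(-109 + \frac{16}{3}\right) = 126 \left(- \frac{311}{3}\right) = -13062$)
$\frac{1}{A + K{\left(\left(-23 - 31\right) + 73 \right)}} = \frac{1}{-13062 + \left(\left(-23 - 31\right) + 73\right)} = \frac{1}{-13062 + \left(-54 + 73\right)} = \frac{1}{-13062 + 19} = \frac{1}{-13043} = - \frac{1}{13043}$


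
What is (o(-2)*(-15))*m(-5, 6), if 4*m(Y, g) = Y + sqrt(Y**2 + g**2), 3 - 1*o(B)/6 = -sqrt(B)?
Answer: 45*(3 + I*sqrt(2))*(5 - sqrt(61))/2 ≈ -189.69 - 89.422*I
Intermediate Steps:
o(B) = 18 + 6*sqrt(B) (o(B) = 18 - (-6)*sqrt(B) = 18 + 6*sqrt(B))
m(Y, g) = Y/4 + sqrt(Y**2 + g**2)/4 (m(Y, g) = (Y + sqrt(Y**2 + g**2))/4 = Y/4 + sqrt(Y**2 + g**2)/4)
(o(-2)*(-15))*m(-5, 6) = ((18 + 6*sqrt(-2))*(-15))*((1/4)*(-5) + sqrt((-5)**2 + 6**2)/4) = ((18 + 6*(I*sqrt(2)))*(-15))*(-5/4 + sqrt(25 + 36)/4) = ((18 + 6*I*sqrt(2))*(-15))*(-5/4 + sqrt(61)/4) = (-270 - 90*I*sqrt(2))*(-5/4 + sqrt(61)/4)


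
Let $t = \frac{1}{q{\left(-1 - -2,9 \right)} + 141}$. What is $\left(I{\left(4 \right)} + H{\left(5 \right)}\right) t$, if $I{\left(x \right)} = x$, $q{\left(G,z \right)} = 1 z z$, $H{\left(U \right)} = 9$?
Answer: $\frac{13}{222} \approx 0.058559$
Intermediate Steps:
$q{\left(G,z \right)} = z^{2}$ ($q{\left(G,z \right)} = z z = z^{2}$)
$t = \frac{1}{222}$ ($t = \frac{1}{9^{2} + 141} = \frac{1}{81 + 141} = \frac{1}{222} \approx 0.0045045$)
$\left(I{\left(4 \right)} + H{\left(5 \right)}\right) t = \left(4 + 9\right) \frac{1}{222} = 13 \cdot \frac{1}{222} = \frac{13}{222}$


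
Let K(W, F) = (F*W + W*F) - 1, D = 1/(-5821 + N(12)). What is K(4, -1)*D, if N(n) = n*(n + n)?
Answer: 9/5533 ≈ 0.0016266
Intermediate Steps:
N(n) = 2*n² (N(n) = n*(2*n) = 2*n²)
D = -1/5533 (D = 1/(-5821 + 2*12²) = 1/(-5821 + 2*144) = 1/(-5821 + 288) = 1/(-5533) = -1/5533 ≈ -0.00018073)
K(W, F) = -1 + 2*F*W (K(W, F) = (F*W + F*W) - 1 = 2*F*W - 1 = -1 + 2*F*W)
K(4, -1)*D = (-1 + 2*(-1)*4)*(-1/5533) = (-1 - 8)*(-1/5533) = -9*(-1/5533) = 9/5533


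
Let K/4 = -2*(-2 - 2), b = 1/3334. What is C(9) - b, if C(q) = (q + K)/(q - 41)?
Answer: -68363/53344 ≈ -1.2815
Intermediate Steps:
b = 1/3334 ≈ 0.00029994
K = 32 (K = 4*(-2*(-2 - 2)) = 4*(-2*(-4)) = 4*8 = 32)
C(q) = (32 + q)/(-41 + q) (C(q) = (q + 32)/(q - 41) = (32 + q)/(-41 + q))
C(9) - b = (32 + 9)/(-41 + 9) - 1*1/3334 = 41/(-32) - 1/3334 = -1/32*41 - 1/3334 = -41/32 - 1/3334 = -68363/53344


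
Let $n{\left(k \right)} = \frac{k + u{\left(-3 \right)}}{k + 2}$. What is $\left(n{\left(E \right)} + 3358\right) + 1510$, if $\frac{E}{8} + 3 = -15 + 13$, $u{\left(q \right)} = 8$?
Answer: $\frac{92508}{19} \approx 4868.8$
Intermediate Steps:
$E = -40$ ($E = -24 + 8 \left(-15 + 13\right) = -24 + 8 \left(-2\right) = -24 - 16 = -40$)
$n{\left(k \right)} = \frac{8 + k}{2 + k}$ ($n{\left(k \right)} = \frac{k + 8}{k + 2} = \frac{8 + k}{2 + k}$)
$\left(n{\left(E \right)} + 3358\right) + 1510 = \left(\frac{8 - 40}{2 - 40} + 3358\right) + 1510 = \left(\frac{1}{-38} \left(-32\right) + 3358\right) + 1510 = \left(\left(- \frac{1}{38}\right) \left(-32\right) + 3358\right) + 1510 = \left(\frac{16}{19} + 3358\right) + 1510 = \frac{63818}{19} + 1510 = \frac{92508}{19}$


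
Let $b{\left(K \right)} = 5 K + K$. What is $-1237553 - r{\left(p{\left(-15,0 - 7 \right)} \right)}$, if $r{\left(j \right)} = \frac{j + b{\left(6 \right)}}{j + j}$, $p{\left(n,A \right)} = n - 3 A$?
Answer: $- \frac{2475113}{2} \approx -1.2376 \cdot 10^{6}$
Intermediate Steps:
$b{\left(K \right)} = 6 K$
$r{\left(j \right)} = \frac{36 + j}{2 j}$ ($r{\left(j \right)} = \frac{j + 6 \cdot 6}{j + j} = \frac{j + 36}{2 j} = \left(36 + j\right) \frac{1}{2 j} = \frac{36 + j}{2 j}$)
$-1237553 - r{\left(p{\left(-15,0 - 7 \right)} \right)} = -1237553 - \frac{36 - \left(15 + 3 \left(0 - 7\right)\right)}{2 \left(-15 - 3 \left(0 - 7\right)\right)} = -1237553 - \frac{36 - -6}{2 \left(-15 - -21\right)} = -1237553 - \frac{36 + \left(-15 + 21\right)}{2 \left(-15 + 21\right)} = -1237553 - \frac{36 + 6}{2 \cdot 6} = -1237553 - \frac{1}{2} \cdot \frac{1}{6} \cdot 42 = -1237553 - \frac{7}{2} = - \frac{2475113}{2}$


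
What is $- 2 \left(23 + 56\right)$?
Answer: $-158$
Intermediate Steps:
$- 2 \left(23 + 56\right) = \left(-2\right) 79 = -158$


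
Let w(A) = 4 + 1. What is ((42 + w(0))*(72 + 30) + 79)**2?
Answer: 23746129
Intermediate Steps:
w(A) = 5
((42 + w(0))*(72 + 30) + 79)**2 = ((42 + 5)*(72 + 30) + 79)**2 = (47*102 + 79)**2 = (4794 + 79)**2 = 4873**2 = 23746129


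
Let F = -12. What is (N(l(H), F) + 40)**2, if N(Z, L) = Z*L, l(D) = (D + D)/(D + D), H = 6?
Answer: 784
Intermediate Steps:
l(D) = 1 (l(D) = (2*D)/((2*D)) = (2*D)*(1/(2*D)) = 1)
N(Z, L) = L*Z
(N(l(H), F) + 40)**2 = (-12*1 + 40)**2 = (-12 + 40)**2 = 28**2 = 784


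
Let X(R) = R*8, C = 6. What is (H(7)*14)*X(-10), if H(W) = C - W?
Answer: 1120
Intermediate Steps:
H(W) = 6 - W
X(R) = 8*R
(H(7)*14)*X(-10) = ((6 - 1*7)*14)*(8*(-10)) = ((6 - 7)*14)*(-80) = -1*14*(-80) = -14*(-80) = 1120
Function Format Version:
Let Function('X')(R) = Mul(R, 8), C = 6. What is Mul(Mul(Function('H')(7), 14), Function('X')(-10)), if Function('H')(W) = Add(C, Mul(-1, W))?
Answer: 1120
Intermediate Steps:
Function('H')(W) = Add(6, Mul(-1, W))
Function('X')(R) = Mul(8, R)
Mul(Mul(Function('H')(7), 14), Function('X')(-10)) = Mul(Mul(Add(6, Mul(-1, 7)), 14), Mul(8, -10)) = Mul(Mul(Add(6, -7), 14), -80) = Mul(Mul(-1, 14), -80) = Mul(-14, -80) = 1120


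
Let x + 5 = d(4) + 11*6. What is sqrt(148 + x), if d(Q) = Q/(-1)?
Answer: sqrt(205) ≈ 14.318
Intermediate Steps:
d(Q) = -Q (d(Q) = Q*(-1) = -Q)
x = 57 (x = -5 + (-1*4 + 11*6) = -5 + (-4 + 66) = -5 + 62 = 57)
sqrt(148 + x) = sqrt(148 + 57) = sqrt(205)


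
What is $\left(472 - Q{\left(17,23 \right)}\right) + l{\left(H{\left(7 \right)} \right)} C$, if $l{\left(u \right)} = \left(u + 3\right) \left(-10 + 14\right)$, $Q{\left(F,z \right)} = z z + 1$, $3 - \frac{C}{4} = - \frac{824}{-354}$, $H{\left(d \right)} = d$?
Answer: $\frac{8774}{177} \approx 49.571$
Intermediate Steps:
$C = \frac{476}{177}$ ($C = 12 - 4 \left(- \frac{824}{-354}\right) = 12 - 4 \left(\left(-824\right) \left(- \frac{1}{354}\right)\right) = 12 - \frac{1648}{177} = \frac{476}{177} \approx 2.6893$)
$Q{\left(F,z \right)} = 1 + z^{2}$ ($Q{\left(F,z \right)} = z^{2} + 1 = 1 + z^{2}$)
$l{\left(u \right)} = 12 + 4 u$ ($l{\left(u \right)} = \left(3 + u\right) 4 = 12 + 4 u$)
$\left(472 - Q{\left(17,23 \right)}\right) + l{\left(H{\left(7 \right)} \right)} C = \left(472 - \left(1 + 23^{2}\right)\right) + \left(12 + 4 \cdot 7\right) \frac{476}{177} = \left(472 - \left(1 + 529\right)\right) + \left(12 + 28\right) \frac{476}{177} = \left(472 - 530\right) + 40 \cdot \frac{476}{177} = \left(472 - 530\right) + \frac{19040}{177} = -58 + \frac{19040}{177} = \frac{8774}{177}$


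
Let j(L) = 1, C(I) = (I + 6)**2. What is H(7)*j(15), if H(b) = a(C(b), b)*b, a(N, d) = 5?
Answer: 35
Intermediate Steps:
C(I) = (6 + I)**2
H(b) = 5*b
H(7)*j(15) = (5*7)*1 = 35*1 = 35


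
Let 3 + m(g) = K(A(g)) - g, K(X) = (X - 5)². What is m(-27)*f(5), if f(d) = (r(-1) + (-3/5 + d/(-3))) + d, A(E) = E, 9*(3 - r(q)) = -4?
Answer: 291344/45 ≈ 6474.3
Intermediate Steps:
r(q) = 31/9 (r(q) = 3 - ⅑*(-4) = 3 + 4/9 = 31/9)
K(X) = (-5 + X)²
m(g) = -3 + (-5 + g)² - g (m(g) = -3 + ((-5 + g)² - g) = -3 + (-5 + g)² - g)
f(d) = 128/45 + 2*d/3 (f(d) = (31/9 + (-3/5 + d/(-3))) + d = (31/9 + (-3*⅕ + d*(-⅓))) + d = (31/9 + (-⅗ - d/3)) + d = (128/45 - d/3) + d = 128/45 + 2*d/3)
m(-27)*f(5) = (-3 + (-5 - 27)² - 1*(-27))*(128/45 + (⅔)*5) = (-3 + (-32)² + 27)*(128/45 + 10/3) = (-3 + 1024 + 27)*(278/45) = 1048*(278/45) = 291344/45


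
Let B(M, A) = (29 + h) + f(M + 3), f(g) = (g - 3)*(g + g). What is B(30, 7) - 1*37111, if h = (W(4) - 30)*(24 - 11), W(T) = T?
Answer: -35440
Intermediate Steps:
f(g) = 2*g*(-3 + g) (f(g) = (-3 + g)*(2*g) = 2*g*(-3 + g))
h = -338 (h = (4 - 30)*(24 - 11) = -26*13 = -338)
B(M, A) = -309 + 2*M*(3 + M) (B(M, A) = (29 - 338) + 2*(M + 3)*(-3 + (M + 3)) = -309 + 2*(3 + M)*(-3 + (3 + M)) = -309 + 2*(3 + M)*M = -309 + 2*M*(3 + M))
B(30, 7) - 1*37111 = (-309 + 2*30*(3 + 30)) - 1*37111 = (-309 + 2*30*33) - 37111 = (-309 + 1980) - 37111 = 1671 - 37111 = -35440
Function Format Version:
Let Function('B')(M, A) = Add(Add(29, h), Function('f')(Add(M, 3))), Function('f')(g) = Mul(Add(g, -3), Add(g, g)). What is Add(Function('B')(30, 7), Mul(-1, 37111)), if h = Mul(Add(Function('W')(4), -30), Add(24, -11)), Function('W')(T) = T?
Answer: -35440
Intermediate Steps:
Function('f')(g) = Mul(2, g, Add(-3, g)) (Function('f')(g) = Mul(Add(-3, g), Mul(2, g)) = Mul(2, g, Add(-3, g)))
h = -338 (h = Mul(Add(4, -30), Add(24, -11)) = Mul(-26, 13) = -338)
Function('B')(M, A) = Add(-309, Mul(2, M, Add(3, M))) (Function('B')(M, A) = Add(Add(29, -338), Mul(2, Add(M, 3), Add(-3, Add(M, 3)))) = Add(-309, Mul(2, Add(3, M), Add(-3, Add(3, M)))) = Add(-309, Mul(2, Add(3, M), M)) = Add(-309, Mul(2, M, Add(3, M))))
Add(Function('B')(30, 7), Mul(-1, 37111)) = Add(Add(-309, Mul(2, 30, Add(3, 30))), Mul(-1, 37111)) = Add(Add(-309, Mul(2, 30, 33)), -37111) = Add(Add(-309, 1980), -37111) = Add(1671, -37111) = -35440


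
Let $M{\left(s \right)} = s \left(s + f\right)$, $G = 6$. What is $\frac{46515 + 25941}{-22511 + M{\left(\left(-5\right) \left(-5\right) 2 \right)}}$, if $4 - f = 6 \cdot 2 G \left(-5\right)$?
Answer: $- \frac{72456}{1811} \approx -40.009$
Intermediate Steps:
$f = 364$ ($f = 4 - 6 \cdot 2 \cdot 6 \left(-5\right) = 4 - 12 \cdot 6 \left(-5\right) = 4 - 72 \left(-5\right) = 4 - -360 = 4 + 360 = 364$)
$M{\left(s \right)} = s \left(364 + s\right)$ ($M{\left(s \right)} = s \left(s + 364\right) = s \left(364 + s\right)$)
$\frac{46515 + 25941}{-22511 + M{\left(\left(-5\right) \left(-5\right) 2 \right)}} = \frac{46515 + 25941}{-22511 + \left(-5\right) \left(-5\right) 2 \left(364 + \left(-5\right) \left(-5\right) 2\right)} = \frac{72456}{-22511 + 25 \cdot 2 \left(364 + 25 \cdot 2\right)} = \frac{72456}{-22511 + 50 \left(364 + 50\right)} = \frac{72456}{-22511 + 50 \cdot 414} = \frac{72456}{-22511 + 20700} = \frac{72456}{-1811} = 72456 \left(- \frac{1}{1811}\right) = - \frac{72456}{1811}$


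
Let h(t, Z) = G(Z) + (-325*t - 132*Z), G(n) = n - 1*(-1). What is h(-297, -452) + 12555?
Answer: 168293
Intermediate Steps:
G(n) = 1 + n (G(n) = n + 1 = 1 + n)
h(t, Z) = 1 - 325*t - 131*Z (h(t, Z) = (1 + Z) + (-325*t - 132*Z) = 1 - 325*t - 131*Z)
h(-297, -452) + 12555 = (1 - 325*(-297) - 131*(-452)) + 12555 = (1 + 96525 + 59212) + 12555 = 155738 + 12555 = 168293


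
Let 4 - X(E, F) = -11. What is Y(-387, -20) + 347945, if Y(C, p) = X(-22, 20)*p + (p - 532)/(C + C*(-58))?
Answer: 2556233501/7353 ≈ 3.4765e+5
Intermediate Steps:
X(E, F) = 15 (X(E, F) = 4 - 1*(-11) = 4 + 11 = 15)
Y(C, p) = 15*p - (-532 + p)/(57*C) (Y(C, p) = 15*p + (p - 532)/(C + C*(-58)) = 15*p + (-532 + p)/(C - 58*C) = 15*p + (-532 + p)/((-57*C)) = 15*p + (-532 + p)*(-1/(57*C)) = 15*p - (-532 + p)/(57*C))
Y(-387, -20) + 347945 = (1/57)*(532 - 1*(-20) + 855*(-387)*(-20))/(-387) + 347945 = (1/57)*(-1/387)*(532 + 20 + 6617700) + 347945 = (1/57)*(-1/387)*6618252 + 347945 = -2206084/7353 + 347945 = 2556233501/7353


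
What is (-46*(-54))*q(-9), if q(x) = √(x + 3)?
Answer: 2484*I*√6 ≈ 6084.5*I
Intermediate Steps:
q(x) = √(3 + x)
(-46*(-54))*q(-9) = (-46*(-54))*√(3 - 9) = 2484*√(-6) = 2484*(I*√6) = 2484*I*√6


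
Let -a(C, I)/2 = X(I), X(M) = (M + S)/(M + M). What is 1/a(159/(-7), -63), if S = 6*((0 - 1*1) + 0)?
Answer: -21/23 ≈ -0.91304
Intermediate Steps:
S = -6 (S = 6*((0 - 1) + 0) = 6*(-1 + 0) = 6*(-1) = -6)
X(M) = (-6 + M)/(2*M) (X(M) = (M - 6)/(M + M) = (-6 + M)/((2*M)) = (-6 + M)*(1/(2*M)) = (-6 + M)/(2*M))
a(C, I) = -(-6 + I)/I
1/a(159/(-7), -63) = 1/((6 - 1*(-63))/(-63)) = 1/(-(6 + 63)/63) = 1/(-1/63*69) = 1/(-23/21) = -21/23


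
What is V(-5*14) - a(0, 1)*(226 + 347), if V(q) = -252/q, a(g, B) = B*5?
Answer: -14307/5 ≈ -2861.4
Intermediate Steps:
a(g, B) = 5*B
V(-5*14) - a(0, 1)*(226 + 347) = -252/((-5*14)) - 5*1*(226 + 347) = -252/(-70) - 5*573 = -252*(-1/70) - 1*2865 = 18/5 - 2865 = -14307/5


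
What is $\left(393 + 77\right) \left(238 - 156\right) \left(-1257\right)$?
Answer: $-48444780$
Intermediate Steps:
$\left(393 + 77\right) \left(238 - 156\right) \left(-1257\right) = 470 \cdot 82 \left(-1257\right) = 38540 \left(-1257\right) = -48444780$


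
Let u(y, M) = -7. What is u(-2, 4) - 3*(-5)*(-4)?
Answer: -67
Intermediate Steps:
u(-2, 4) - 3*(-5)*(-4) = -7 - 3*(-5)*(-4) = -7 + 15*(-4) = -7 - 60 = -67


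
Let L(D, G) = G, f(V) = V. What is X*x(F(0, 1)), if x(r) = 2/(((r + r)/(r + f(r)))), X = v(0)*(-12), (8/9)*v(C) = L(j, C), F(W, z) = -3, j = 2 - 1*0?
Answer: 0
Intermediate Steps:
j = 2 (j = 2 + 0 = 2)
v(C) = 9*C/8
X = 0 (X = ((9/8)*0)*(-12) = 0*(-12) = 0)
x(r) = 2 (x(r) = 2/(((r + r)/(r + r))) = 2/(((2*r)/((2*r)))) = 2/(((2*r)*(1/(2*r)))) = 2/1 = 2*1 = 2)
X*x(F(0, 1)) = 0*2 = 0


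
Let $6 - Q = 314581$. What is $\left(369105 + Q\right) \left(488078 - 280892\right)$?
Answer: $11297852580$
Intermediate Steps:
$Q = -314575$ ($Q = 6 - 314581 = -314575$)
$\left(369105 + Q\right) \left(488078 - 280892\right) = \left(369105 - 314575\right) \left(488078 - 280892\right) = 54530 \cdot 207186 = 11297852580$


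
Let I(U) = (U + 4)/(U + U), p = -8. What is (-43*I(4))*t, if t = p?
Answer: 344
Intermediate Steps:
t = -8
I(U) = (4 + U)/(2*U) (I(U) = (4 + U)/((2*U)) = (4 + U)*(1/(2*U)) = (4 + U)/(2*U))
(-43*I(4))*t = -43*(4 + 4)/(2*4)*(-8) = -43*8/(2*4)*(-8) = -43*1*(-8) = -43*(-8) = 344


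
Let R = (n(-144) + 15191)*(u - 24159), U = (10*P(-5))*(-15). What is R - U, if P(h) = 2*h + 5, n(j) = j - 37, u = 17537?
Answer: -99396970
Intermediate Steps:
n(j) = -37 + j
P(h) = 5 + 2*h
U = 750 (U = (10*(5 + 2*(-5)))*(-15) = (10*(5 - 10))*(-15) = (10*(-5))*(-15) = -50*(-15) = 750)
R = -99396220 (R = ((-37 - 144) + 15191)*(17537 - 24159) = (-181 + 15191)*(-6622) = 15010*(-6622) = -99396220)
R - U = -99396220 - 1*750 = -99396220 - 750 = -99396970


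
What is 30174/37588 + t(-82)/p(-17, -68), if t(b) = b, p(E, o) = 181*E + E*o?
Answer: 30523235/36103274 ≈ 0.84544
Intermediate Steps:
30174/37588 + t(-82)/p(-17, -68) = 30174/37588 - 82*(-1/(17*(181 - 68))) = 30174*(1/37588) - 82/((-17*113)) = 15087/18794 - 82/(-1921) = 15087/18794 - 82*(-1/1921) = 15087/18794 + 82/1921 = 30523235/36103274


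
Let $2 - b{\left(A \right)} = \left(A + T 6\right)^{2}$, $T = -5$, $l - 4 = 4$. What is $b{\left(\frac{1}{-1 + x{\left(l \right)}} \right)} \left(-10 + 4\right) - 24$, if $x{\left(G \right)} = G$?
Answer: $\frac{260322}{49} \approx 5312.7$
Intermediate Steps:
$l = 8$ ($l = 4 + 4 = 8$)
$b{\left(A \right)} = 2 - \left(-30 + A\right)^{2}$ ($b{\left(A \right)} = 2 - \left(A - 30\right)^{2} = 2 - \left(-30 + A\right)^{2}$)
$b{\left(\frac{1}{-1 + x{\left(l \right)}} \right)} \left(-10 + 4\right) - 24 = \left(2 - \left(-30 + \frac{1}{-1 + 8}\right)^{2}\right) \left(-10 + 4\right) - 24 = \left(2 - \left(-30 + \frac{1}{7}\right)^{2}\right) \left(-6\right) - 24 = \left(2 - \left(- \frac{209}{7}\right)^{2}\right) \left(-6\right) - 24 = \left(2 - \frac{43681}{49}\right) \left(-6\right) - 24 = \left(- \frac{43583}{49}\right) \left(-6\right) - 24 = \frac{261498}{49} - 24 = \frac{260322}{49}$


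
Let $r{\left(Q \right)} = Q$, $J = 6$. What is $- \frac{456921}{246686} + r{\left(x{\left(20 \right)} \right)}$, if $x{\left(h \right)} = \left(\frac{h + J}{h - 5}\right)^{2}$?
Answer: $\frac{63952511}{55504350} \approx 1.1522$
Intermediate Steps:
$x{\left(h \right)} = \frac{\left(6 + h\right)^{2}}{\left(-5 + h\right)^{2}}$ ($x{\left(h \right)} = \left(\frac{h + 6}{h - 5}\right)^{2} = \left(\frac{6 + h}{-5 + h}\right)^{2} = \frac{\left(6 + h\right)^{2}}{\left(-5 + h\right)^{2}}$)
$- \frac{456921}{246686} + r{\left(x{\left(20 \right)} \right)} = - \frac{456921}{246686} + \frac{\left(6 + 20\right)^{2}}{\left(-5 + 20\right)^{2}} = \left(-456921\right) \frac{1}{246686} + \frac{26^{2}}{225} = - \frac{456921}{246686} + \frac{1}{225} \cdot 676 = - \frac{456921}{246686} + \frac{676}{225} = \frac{63952511}{55504350}$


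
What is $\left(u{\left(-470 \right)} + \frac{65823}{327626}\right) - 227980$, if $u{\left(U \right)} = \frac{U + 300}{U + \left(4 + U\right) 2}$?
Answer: $- \frac{52359141021347}{229665826} \approx -2.2798 \cdot 10^{5}$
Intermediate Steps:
$u{\left(U \right)} = \frac{300 + U}{8 + 3 U}$ ($u{\left(U \right)} = \frac{300 + U}{U + \left(8 + 2 U\right)} = \frac{300 + U}{8 + 3 U}$)
$\left(u{\left(-470 \right)} + \frac{65823}{327626}\right) - 227980 = \left(\frac{300 - 470}{8 + 3 \left(-470\right)} + \frac{65823}{327626}\right) - 227980 = \left(\frac{1}{8 - 1410} \left(-170\right) + 65823 \cdot \frac{1}{327626}\right) - 227980 = \left(\frac{1}{-1402} \left(-170\right) + \frac{65823}{327626}\right) - 227980 = \left(\left(- \frac{1}{1402}\right) \left(-170\right) + \frac{65823}{327626}\right) - 227980 = \left(\frac{85}{701} + \frac{65823}{327626}\right) - 227980 = \frac{73990133}{229665826} - 227980 = - \frac{52359141021347}{229665826}$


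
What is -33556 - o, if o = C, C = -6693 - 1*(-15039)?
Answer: -41902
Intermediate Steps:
C = 8346 (C = -6693 + 15039 = 8346)
o = 8346
-33556 - o = -33556 - 1*8346 = -33556 - 8346 = -41902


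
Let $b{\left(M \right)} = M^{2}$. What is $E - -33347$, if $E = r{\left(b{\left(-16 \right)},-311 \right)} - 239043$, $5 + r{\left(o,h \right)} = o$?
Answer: $-205445$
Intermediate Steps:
$r{\left(o,h \right)} = -5 + o$
$E = -238792$ ($E = \left(-5 + \left(-16\right)^{2}\right) - 239043 = \left(-5 + 256\right) - 239043 = 251 - 239043 = -238792$)
$E - -33347 = -238792 - -33347 = -238792 + 33347 = -205445$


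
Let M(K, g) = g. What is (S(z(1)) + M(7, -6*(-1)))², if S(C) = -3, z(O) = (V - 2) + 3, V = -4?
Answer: 9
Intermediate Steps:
z(O) = -3 (z(O) = (-4 - 2) + 3 = -6 + 3 = -3)
(S(z(1)) + M(7, -6*(-1)))² = (-3 - 6*(-1))² = (-3 + 6)² = 3² = 9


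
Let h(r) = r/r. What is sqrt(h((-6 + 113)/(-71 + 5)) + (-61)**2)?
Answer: sqrt(3722) ≈ 61.008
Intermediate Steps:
h(r) = 1
sqrt(h((-6 + 113)/(-71 + 5)) + (-61)**2) = sqrt(1 + (-61)**2) = sqrt(1 + 3721) = sqrt(3722)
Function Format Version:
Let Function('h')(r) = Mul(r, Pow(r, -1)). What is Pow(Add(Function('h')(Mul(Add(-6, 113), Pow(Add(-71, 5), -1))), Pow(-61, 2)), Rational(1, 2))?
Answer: Pow(3722, Rational(1, 2)) ≈ 61.008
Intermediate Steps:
Function('h')(r) = 1
Pow(Add(Function('h')(Mul(Add(-6, 113), Pow(Add(-71, 5), -1))), Pow(-61, 2)), Rational(1, 2)) = Pow(Add(1, Pow(-61, 2)), Rational(1, 2)) = Pow(Add(1, 3721), Rational(1, 2)) = Pow(3722, Rational(1, 2))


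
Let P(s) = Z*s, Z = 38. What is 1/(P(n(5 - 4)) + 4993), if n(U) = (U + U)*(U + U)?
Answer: 1/5145 ≈ 0.00019436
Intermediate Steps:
n(U) = 4*U² (n(U) = (2*U)*(2*U) = 4*U²)
P(s) = 38*s
1/(P(n(5 - 4)) + 4993) = 1/(38*(4*(5 - 4)²) + 4993) = 1/(38*(4*1²) + 4993) = 1/(38*(4*1) + 4993) = 1/(38*4 + 4993) = 1/(152 + 4993) = 1/5145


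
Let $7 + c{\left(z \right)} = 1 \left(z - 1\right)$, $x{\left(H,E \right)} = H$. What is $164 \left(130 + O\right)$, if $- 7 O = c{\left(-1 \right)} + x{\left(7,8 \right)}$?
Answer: $\frac{149568}{7} \approx 21367.0$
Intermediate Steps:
$c{\left(z \right)} = -8 + z$ ($c{\left(z \right)} = -7 + 1 \left(z - 1\right) = -7 + 1 \left(-1 + z\right) = -7 + \left(-1 + z\right) = -8 + z$)
$O = \frac{2}{7}$ ($O = - \frac{\left(-8 - 1\right) + 7}{7} = - \frac{-9 + 7}{7} = \left(- \frac{1}{7}\right) \left(-2\right) = \frac{2}{7} \approx 0.28571$)
$164 \left(130 + O\right) = 164 \left(130 + \frac{2}{7}\right) = 164 \cdot \frac{912}{7} = \frac{149568}{7}$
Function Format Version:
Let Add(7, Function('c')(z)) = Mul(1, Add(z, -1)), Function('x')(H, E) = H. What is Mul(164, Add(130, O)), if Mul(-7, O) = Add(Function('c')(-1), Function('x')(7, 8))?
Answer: Rational(149568, 7) ≈ 21367.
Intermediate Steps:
Function('c')(z) = Add(-8, z) (Function('c')(z) = Add(-7, Mul(1, Add(z, -1))) = Add(-7, Mul(1, Add(-1, z))) = Add(-7, Add(-1, z)) = Add(-8, z))
O = Rational(2, 7) (O = Mul(Rational(-1, 7), Add(Add(-8, -1), 7)) = Mul(Rational(-1, 7), Add(-9, 7)) = Mul(Rational(-1, 7), -2) = Rational(2, 7) ≈ 0.28571)
Mul(164, Add(130, O)) = Mul(164, Add(130, Rational(2, 7))) = Mul(164, Rational(912, 7)) = Rational(149568, 7)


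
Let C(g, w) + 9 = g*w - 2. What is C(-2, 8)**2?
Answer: 729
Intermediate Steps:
C(g, w) = -11 + g*w (C(g, w) = -9 + (g*w - 2) = -9 + (-2 + g*w) = -11 + g*w)
C(-2, 8)**2 = (-11 - 2*8)**2 = (-11 - 16)**2 = (-27)**2 = 729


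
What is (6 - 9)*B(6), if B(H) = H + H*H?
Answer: -126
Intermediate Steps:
B(H) = H + H²
(6 - 9)*B(6) = (6 - 9)*(6*(1 + 6)) = -18*7 = -3*42 = -126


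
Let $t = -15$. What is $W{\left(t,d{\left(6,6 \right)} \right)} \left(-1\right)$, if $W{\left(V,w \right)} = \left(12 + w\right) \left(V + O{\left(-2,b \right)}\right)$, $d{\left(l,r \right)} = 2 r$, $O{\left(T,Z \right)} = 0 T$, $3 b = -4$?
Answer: $360$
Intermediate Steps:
$b = - \frac{4}{3}$ ($b = \frac{1}{3} \left(-4\right) = - \frac{4}{3} \approx -1.3333$)
$O{\left(T,Z \right)} = 0$
$W{\left(V,w \right)} = V \left(12 + w\right)$ ($W{\left(V,w \right)} = \left(12 + w\right) \left(V + 0\right) = \left(12 + w\right) V = V \left(12 + w\right)$)
$W{\left(t,d{\left(6,6 \right)} \right)} \left(-1\right) = - 15 \left(12 + 2 \cdot 6\right) \left(-1\right) = - 15 \left(12 + 12\right) \left(-1\right) = \left(-15\right) 24 \left(-1\right) = \left(-360\right) \left(-1\right) = 360$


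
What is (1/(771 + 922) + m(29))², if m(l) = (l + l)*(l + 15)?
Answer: 18667039968369/2866249 ≈ 6.5127e+6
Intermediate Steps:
m(l) = 2*l*(15 + l) (m(l) = (2*l)*(15 + l) = 2*l*(15 + l))
(1/(771 + 922) + m(29))² = (1/(771 + 922) + 2*29*(15 + 29))² = (1/1693 + 2*29*44)² = (1/1693 + 2552)² = (4320537/1693)² = 18667039968369/2866249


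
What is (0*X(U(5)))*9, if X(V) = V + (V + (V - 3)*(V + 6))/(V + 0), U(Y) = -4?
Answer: 0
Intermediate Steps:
X(V) = V + (V + (-3 + V)*(6 + V))/V
(0*X(U(5)))*9 = (0*(4 - 18/(-4) + 2*(-4)))*9 = (0*(4 - 18*(-¼) - 8))*9 = (0*(4 + 9/2 - 8))*9 = (0*(½))*9 = 0*9 = 0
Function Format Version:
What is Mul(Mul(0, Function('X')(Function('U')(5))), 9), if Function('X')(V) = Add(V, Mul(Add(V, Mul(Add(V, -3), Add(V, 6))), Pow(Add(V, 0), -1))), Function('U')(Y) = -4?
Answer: 0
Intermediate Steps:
Function('X')(V) = Add(V, Mul(Pow(V, -1), Add(V, Mul(Add(-3, V), Add(6, V))))) (Function('X')(V) = Add(V, Mul(Add(V, Mul(Add(-3, V), Add(6, V))), Pow(V, -1))) = Add(V, Mul(Pow(V, -1), Add(V, Mul(Add(-3, V), Add(6, V))))))
Mul(Mul(0, Function('X')(Function('U')(5))), 9) = Mul(Mul(0, Add(4, Mul(-18, Pow(-4, -1)), Mul(2, -4))), 9) = Mul(Mul(0, Add(4, Mul(-18, Rational(-1, 4)), -8)), 9) = Mul(Mul(0, Add(4, Rational(9, 2), -8)), 9) = Mul(Mul(0, Rational(1, 2)), 9) = Mul(0, 9) = 0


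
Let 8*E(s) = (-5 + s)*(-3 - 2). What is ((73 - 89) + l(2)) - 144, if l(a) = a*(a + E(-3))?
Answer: -146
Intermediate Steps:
E(s) = 25/8 - 5*s/8 (E(s) = ((-5 + s)*(-3 - 2))/8 = ((-5 + s)*(-5))/8 = (25 - 5*s)/8 = 25/8 - 5*s/8)
l(a) = a*(5 + a) (l(a) = a*(a + (25/8 - 5/8*(-3))) = a*(a + (25/8 + 15/8)) = a*(a + 5) = a*(5 + a))
((73 - 89) + l(2)) - 144 = ((73 - 89) + 2*(5 + 2)) - 144 = (-16 + 2*7) - 144 = (-16 + 14) - 144 = -2 - 144 = -146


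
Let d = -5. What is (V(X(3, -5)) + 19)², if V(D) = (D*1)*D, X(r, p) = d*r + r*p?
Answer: 844561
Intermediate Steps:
X(r, p) = -5*r + p*r (X(r, p) = -5*r + r*p = -5*r + p*r)
V(D) = D² (V(D) = D*D = D²)
(V(X(3, -5)) + 19)² = ((3*(-5 - 5))² + 19)² = ((3*(-10))² + 19)² = ((-30)² + 19)² = (900 + 19)² = 919² = 844561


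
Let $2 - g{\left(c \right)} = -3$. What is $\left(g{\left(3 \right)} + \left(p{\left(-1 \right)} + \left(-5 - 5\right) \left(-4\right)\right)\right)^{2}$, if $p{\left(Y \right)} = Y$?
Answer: $1936$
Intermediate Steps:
$g{\left(c \right)} = 5$ ($g{\left(c \right)} = 2 - -3 = 2 + 3 = 5$)
$\left(g{\left(3 \right)} + \left(p{\left(-1 \right)} + \left(-5 - 5\right) \left(-4\right)\right)\right)^{2} = \left(5 - \left(1 - \left(-5 - 5\right) \left(-4\right)\right)\right)^{2} = \left(5 - -39\right)^{2} = \left(5 + \left(-1 + 40\right)\right)^{2} = \left(5 + 39\right)^{2} = 44^{2} = 1936$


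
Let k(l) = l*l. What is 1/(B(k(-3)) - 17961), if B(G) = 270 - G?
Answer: -1/17700 ≈ -5.6497e-5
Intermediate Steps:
k(l) = l²
1/(B(k(-3)) - 17961) = 1/((270 - 1*(-3)²) - 17961) = 1/((270 - 1*9) - 17961) = 1/((270 - 9) - 17961) = 1/(261 - 17961) = 1/(-17700) = -1/17700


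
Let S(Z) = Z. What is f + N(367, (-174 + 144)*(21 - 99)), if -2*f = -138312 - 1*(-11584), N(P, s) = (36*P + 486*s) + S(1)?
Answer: 1213817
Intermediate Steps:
N(P, s) = 1 + 36*P + 486*s (N(P, s) = (36*P + 486*s) + 1 = 1 + 36*P + 486*s)
f = 63364 (f = -(-138312 - 1*(-11584))/2 = -(-138312 + 11584)/2 = -½*(-126728) = 63364)
f + N(367, (-174 + 144)*(21 - 99)) = 63364 + (1 + 36*367 + 486*((-174 + 144)*(21 - 99))) = 63364 + (1 + 13212 + 486*(-30*(-78))) = 63364 + (1 + 13212 + 486*2340) = 63364 + (1 + 13212 + 1137240) = 63364 + 1150453 = 1213817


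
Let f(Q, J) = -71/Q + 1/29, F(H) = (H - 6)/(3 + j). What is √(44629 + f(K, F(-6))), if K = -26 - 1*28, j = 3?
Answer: √12161056098/522 ≈ 211.26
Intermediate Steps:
K = -54 (K = -26 - 28 = -54)
F(H) = -1 + H/6 (F(H) = (H - 6)/(3 + 3) = (-6 + H)/6 = (-6 + H)*(⅙) = -1 + H/6)
f(Q, J) = 1/29 - 71/Q (f(Q, J) = -71/Q + 1*(1/29) = -71/Q + 1/29 = 1/29 - 71/Q)
√(44629 + f(K, F(-6))) = √(44629 + (1/29)*(-2059 - 54)/(-54)) = √(44629 + (1/29)*(-1/54)*(-2113)) = √(44629 + 2113/1566) = √(69891127/1566) = √12161056098/522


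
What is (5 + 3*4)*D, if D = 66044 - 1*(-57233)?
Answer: 2095709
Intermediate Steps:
D = 123277 (D = 66044 + 57233 = 123277)
(5 + 3*4)*D = (5 + 3*4)*123277 = (5 + 12)*123277 = 17*123277 = 2095709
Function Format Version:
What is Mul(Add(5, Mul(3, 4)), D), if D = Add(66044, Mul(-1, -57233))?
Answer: 2095709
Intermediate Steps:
D = 123277 (D = Add(66044, 57233) = 123277)
Mul(Add(5, Mul(3, 4)), D) = Mul(Add(5, Mul(3, 4)), 123277) = Mul(Add(5, 12), 123277) = Mul(17, 123277) = 2095709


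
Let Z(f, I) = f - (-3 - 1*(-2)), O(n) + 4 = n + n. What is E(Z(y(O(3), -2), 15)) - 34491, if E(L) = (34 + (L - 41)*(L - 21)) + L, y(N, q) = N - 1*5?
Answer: -33470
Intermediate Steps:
O(n) = -4 + 2*n (O(n) = -4 + (n + n) = -4 + 2*n)
y(N, q) = -5 + N (y(N, q) = N - 5 = -5 + N)
Z(f, I) = 1 + f (Z(f, I) = f - (-3 + 2) = f - 1*(-1) = f + 1 = 1 + f)
E(L) = 34 + L + (-41 + L)*(-21 + L) (E(L) = (34 + (-41 + L)*(-21 + L)) + L = 34 + L + (-41 + L)*(-21 + L))
E(Z(y(O(3), -2), 15)) - 34491 = (895 + (1 + (-5 + (-4 + 2*3)))² - 61*(1 + (-5 + (-4 + 2*3)))) - 34491 = (895 + (1 + (-5 + (-4 + 6)))² - 61*(1 + (-5 + (-4 + 6)))) - 34491 = (895 + (1 + (-5 + 2))² - 61*(1 + (-5 + 2))) - 34491 = (895 + (1 - 3)² - 61*(1 - 3)) - 34491 = (895 + (-2)² - 61*(-2)) - 34491 = (895 + 4 + 122) - 34491 = 1021 - 34491 = -33470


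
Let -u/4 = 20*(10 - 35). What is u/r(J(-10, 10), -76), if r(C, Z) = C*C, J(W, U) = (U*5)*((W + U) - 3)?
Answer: 4/45 ≈ 0.088889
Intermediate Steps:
J(W, U) = 5*U*(-3 + U + W) (J(W, U) = (5*U)*((U + W) - 3) = (5*U)*(-3 + U + W) = 5*U*(-3 + U + W))
r(C, Z) = C**2
u = 2000 (u = -80*(10 - 35) = -80*(-25) = -4*(-500) = 2000)
u/r(J(-10, 10), -76) = 2000/((5*10*(-3 + 10 - 10))**2) = 2000/((5*10*(-3))**2) = 2000/((-150)**2) = 2000/22500 = 2000*(1/22500) = 4/45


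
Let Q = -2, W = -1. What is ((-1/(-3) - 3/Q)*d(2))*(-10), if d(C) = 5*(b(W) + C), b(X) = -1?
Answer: -275/3 ≈ -91.667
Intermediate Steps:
d(C) = -5 + 5*C (d(C) = 5*(-1 + C) = -5 + 5*C)
((-1/(-3) - 3/Q)*d(2))*(-10) = ((-1/(-3) - 3/(-2))*(-5 + 5*2))*(-10) = ((-1*(-⅓) - 3*(-½))*(-5 + 10))*(-10) = ((⅓ + 3/2)*5)*(-10) = ((11/6)*5)*(-10) = (55/6)*(-10) = -275/3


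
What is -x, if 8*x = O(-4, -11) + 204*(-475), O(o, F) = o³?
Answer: 24241/2 ≈ 12121.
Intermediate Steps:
x = -24241/2 (x = ((-4)³ + 204*(-475))/8 = (-64 - 96900)/8 = (⅛)*(-96964) = -24241/2 ≈ -12121.)
-x = -1*(-24241/2) = 24241/2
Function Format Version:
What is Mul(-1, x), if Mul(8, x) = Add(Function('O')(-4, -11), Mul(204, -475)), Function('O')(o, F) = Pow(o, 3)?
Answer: Rational(24241, 2) ≈ 12121.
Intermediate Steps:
x = Rational(-24241, 2) (x = Mul(Rational(1, 8), Add(Pow(-4, 3), Mul(204, -475))) = Mul(Rational(1, 8), Add(-64, -96900)) = Mul(Rational(1, 8), -96964) = Rational(-24241, 2) ≈ -12121.)
Mul(-1, x) = Mul(-1, Rational(-24241, 2)) = Rational(24241, 2)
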